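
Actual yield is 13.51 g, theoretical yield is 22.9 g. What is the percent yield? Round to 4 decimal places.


% yield = 100 * actual / theoretical
% yield = 100 * 13.51 / 22.9
% yield = 58.99563319 %, rounded to 4 dp:

58.9956 %


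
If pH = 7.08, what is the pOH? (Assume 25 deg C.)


At 25 deg C, pH + pOH = 14.
pOH = 14 - pH = 14 - 7.08
pOH = 6.92:

6.92


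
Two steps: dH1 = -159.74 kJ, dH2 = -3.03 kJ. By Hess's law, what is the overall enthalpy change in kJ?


Hess's law: enthalpy is a state function, so add the step enthalpies.
dH_total = dH1 + dH2 = -159.74 + (-3.03)
dH_total = -162.77 kJ:

-162.77 kJ


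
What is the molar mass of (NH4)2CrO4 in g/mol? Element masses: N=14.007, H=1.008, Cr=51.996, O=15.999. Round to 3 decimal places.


M = sum(count * atomic_mass) over atoms.
M = 2*14.007 + 8*1.008 + 1*51.996 + 4*15.999
M = 28.014 + 8.064 + 51.996 + 63.996
M = 152.07 g/mol, rounded to 3 dp:

152.070 g/mol


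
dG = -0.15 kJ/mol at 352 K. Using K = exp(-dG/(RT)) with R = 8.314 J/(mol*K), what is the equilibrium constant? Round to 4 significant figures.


dG is in kJ/mol; multiply by 1000 to match R in J/(mol*K).
RT = 8.314 * 352 = 2926.528 J/mol
exponent = -dG*1000 / (RT) = -(-0.15*1000) / 2926.528 = 0.05125528
K = exp(0.05125528)
K = 1.0525916, rounded to 4 significant figures:

1.053


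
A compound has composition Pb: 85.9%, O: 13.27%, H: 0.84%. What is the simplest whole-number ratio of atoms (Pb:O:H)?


Assume 100 g of compound, divide each mass% by atomic mass to get moles, then normalize by the smallest to get a raw atom ratio.
Moles per 100 g: Pb: 85.9/207.2 = 0.4146, O: 13.27/15.999 = 0.8294, H: 0.84/1.008 = 0.8333
Raw ratio (divide by min = 0.4146): Pb: 1.0, O: 2.001, H: 2.01
Multiply by 1 to clear fractions: Pb: 1.0 ~= 1, O: 2.001 ~= 2, H: 2.01 ~= 2
Reduce by GCD to get the simplest whole-number ratio:

1:2:2


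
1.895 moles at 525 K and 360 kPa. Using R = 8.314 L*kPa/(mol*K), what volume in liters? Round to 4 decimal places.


PV = nRT, solve for V = nRT / P.
nRT = 1.895 * 8.314 * 525 = 8271.3908
V = 8271.3908 / 360
V = 22.97608556 L, rounded to 4 dp:

22.9761 L


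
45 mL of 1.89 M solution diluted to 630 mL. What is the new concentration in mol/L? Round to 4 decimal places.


Dilution: M1*V1 = M2*V2, solve for M2.
M2 = M1*V1 / V2
M2 = 1.89 * 45 / 630
M2 = 85.05 / 630
M2 = 0.135 mol/L, rounded to 4 dp:

0.1350 mol/L


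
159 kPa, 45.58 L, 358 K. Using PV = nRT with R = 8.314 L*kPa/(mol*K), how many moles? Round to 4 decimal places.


PV = nRT, solve for n = PV / (RT).
PV = 159 * 45.58 = 7247.22
RT = 8.314 * 358 = 2976.412
n = 7247.22 / 2976.412
n = 2.43488469 mol, rounded to 4 dp:

2.4349 mol


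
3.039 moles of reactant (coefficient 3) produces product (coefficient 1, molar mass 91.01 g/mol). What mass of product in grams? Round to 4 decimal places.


Use the coefficient ratio to convert reactant moles to product moles, then multiply by the product's molar mass.
moles_P = moles_R * (coeff_P / coeff_R) = 3.039 * (1/3) = 1.013
mass_P = moles_P * M_P = 1.013 * 91.01
mass_P = 92.19313 g, rounded to 4 dp:

92.1931 g


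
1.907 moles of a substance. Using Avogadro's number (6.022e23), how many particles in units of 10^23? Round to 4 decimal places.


N = n * NA, then divide by 1e23 for the requested units.
N / 1e23 = n * 6.022
N / 1e23 = 1.907 * 6.022
N / 1e23 = 11.483954, rounded to 4 dp:

11.4840


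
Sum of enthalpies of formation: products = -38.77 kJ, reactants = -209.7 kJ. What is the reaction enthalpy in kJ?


dH_rxn = sum(dH_f products) - sum(dH_f reactants)
dH_rxn = -38.77 - (-209.7)
dH_rxn = 170.93 kJ:

170.93 kJ


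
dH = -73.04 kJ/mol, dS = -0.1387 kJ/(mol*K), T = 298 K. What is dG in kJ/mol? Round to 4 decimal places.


Gibbs: dG = dH - T*dS (consistent units, dS already in kJ/(mol*K)).
T*dS = 298 * -0.1387 = -41.3326
dG = -73.04 - (-41.3326)
dG = -31.7074 kJ/mol, rounded to 4 dp:

-31.7074 kJ/mol


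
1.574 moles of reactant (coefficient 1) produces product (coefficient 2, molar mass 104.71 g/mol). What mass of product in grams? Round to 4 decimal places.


Use the coefficient ratio to convert reactant moles to product moles, then multiply by the product's molar mass.
moles_P = moles_R * (coeff_P / coeff_R) = 1.574 * (2/1) = 3.148
mass_P = moles_P * M_P = 3.148 * 104.71
mass_P = 329.62708 g, rounded to 4 dp:

329.6271 g


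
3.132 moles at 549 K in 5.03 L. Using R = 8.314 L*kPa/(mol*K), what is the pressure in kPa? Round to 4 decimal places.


PV = nRT, solve for P = nRT / V.
nRT = 3.132 * 8.314 * 549 = 14295.657
P = 14295.657 / 5.03
P = 2842.07892644 kPa, rounded to 4 dp:

2842.0789 kPa


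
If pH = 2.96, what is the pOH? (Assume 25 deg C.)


At 25 deg C, pH + pOH = 14.
pOH = 14 - pH = 14 - 2.96
pOH = 11.04:

11.04


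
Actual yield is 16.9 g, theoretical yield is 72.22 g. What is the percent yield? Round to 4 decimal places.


% yield = 100 * actual / theoretical
% yield = 100 * 16.9 / 72.22
% yield = 23.40072002 %, rounded to 4 dp:

23.4007 %


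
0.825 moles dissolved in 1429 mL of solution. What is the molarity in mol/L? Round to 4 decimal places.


Convert volume to liters: V_L = V_mL / 1000.
V_L = 1429 / 1000 = 1.429 L
M = n / V_L = 0.825 / 1.429
M = 0.5773268 mol/L, rounded to 4 dp:

0.5773 mol/L


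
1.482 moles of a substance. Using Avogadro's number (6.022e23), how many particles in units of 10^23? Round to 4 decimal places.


N = n * NA, then divide by 1e23 for the requested units.
N / 1e23 = n * 6.022
N / 1e23 = 1.482 * 6.022
N / 1e23 = 8.924604, rounded to 4 dp:

8.9246


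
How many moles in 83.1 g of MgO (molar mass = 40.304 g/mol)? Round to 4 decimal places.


n = mass / M
n = 83.1 / 40.304
n = 2.06183009 mol, rounded to 4 dp:

2.0618 mol


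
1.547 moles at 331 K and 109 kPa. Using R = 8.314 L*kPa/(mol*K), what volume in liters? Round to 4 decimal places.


PV = nRT, solve for V = nRT / P.
nRT = 1.547 * 8.314 * 331 = 4257.2419
V = 4257.2419 / 109
V = 39.05726514 L, rounded to 4 dp:

39.0573 L


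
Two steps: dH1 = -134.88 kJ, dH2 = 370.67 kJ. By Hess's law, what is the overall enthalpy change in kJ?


Hess's law: enthalpy is a state function, so add the step enthalpies.
dH_total = dH1 + dH2 = -134.88 + (370.67)
dH_total = 235.79 kJ:

235.79 kJ


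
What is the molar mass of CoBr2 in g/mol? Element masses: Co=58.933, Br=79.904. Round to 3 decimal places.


M = sum(count * atomic_mass) over atoms.
M = 1*58.933 + 2*79.904
M = 58.933 + 159.808
M = 218.741 g/mol, rounded to 3 dp:

218.741 g/mol


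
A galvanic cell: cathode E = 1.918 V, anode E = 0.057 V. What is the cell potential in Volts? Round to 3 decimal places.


Standard cell potential: E_cell = E_cathode - E_anode.
E_cell = 1.918 - (0.057)
E_cell = 1.861 V, rounded to 3 dp:

1.861 V


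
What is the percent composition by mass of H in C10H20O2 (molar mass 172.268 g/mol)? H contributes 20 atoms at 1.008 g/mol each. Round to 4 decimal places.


pct = 100 * (n_elem * M_elem) / M_total
mass_contribution = 20 * 1.008 = 20.16 g/mol
pct = 100 * 20.16 / 172.268
pct = 11.7026958 %, rounded to 4 dp:

11.7027 %


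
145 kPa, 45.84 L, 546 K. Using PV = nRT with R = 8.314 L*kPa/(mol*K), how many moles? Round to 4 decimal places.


PV = nRT, solve for n = PV / (RT).
PV = 145 * 45.84 = 6646.8
RT = 8.314 * 546 = 4539.444
n = 6646.8 / 4539.444
n = 1.46423218 mol, rounded to 4 dp:

1.4642 mol


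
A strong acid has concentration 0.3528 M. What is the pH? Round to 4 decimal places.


A strong acid dissociates completely, so [H+] equals the given concentration.
pH = -log10([H+]) = -log10(0.3528)
pH = 0.45247142, rounded to 4 dp:

0.4525


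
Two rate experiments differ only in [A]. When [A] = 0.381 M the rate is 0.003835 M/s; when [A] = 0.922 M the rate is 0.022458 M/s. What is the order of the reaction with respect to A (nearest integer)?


Rate is proportional to [A]^n, so rate2/rate1 = ([A]2/[A]1)^n. Take logs to solve for n.
rate2/rate1 = 0.022458 / 0.003835 = 5.8561
[A]2/[A]1 = 0.922 / 0.381 = 2.4199
n = ln(5.8561) / ln(2.4199) = 2.0
Nearest integer order:

2


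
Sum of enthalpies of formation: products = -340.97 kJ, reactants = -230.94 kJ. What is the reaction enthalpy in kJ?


dH_rxn = sum(dH_f products) - sum(dH_f reactants)
dH_rxn = -340.97 - (-230.94)
dH_rxn = -110.03 kJ:

-110.03 kJ


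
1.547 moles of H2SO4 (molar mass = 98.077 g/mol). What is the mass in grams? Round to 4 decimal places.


mass = n * M
mass = 1.547 * 98.077
mass = 151.725119 g, rounded to 4 dp:

151.7251 g


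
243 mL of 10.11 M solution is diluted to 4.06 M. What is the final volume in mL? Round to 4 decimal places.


Dilution: M1*V1 = M2*V2, solve for V2.
V2 = M1*V1 / M2
V2 = 10.11 * 243 / 4.06
V2 = 2456.73 / 4.06
V2 = 605.10591133 mL, rounded to 4 dp:

605.1059 mL


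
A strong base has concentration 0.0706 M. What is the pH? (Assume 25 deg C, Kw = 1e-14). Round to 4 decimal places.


A strong base dissociates completely, so [OH-] equals the given concentration.
pOH = -log10([OH-]) = -log10(0.0706) = 1.151195
pH = 14 - pOH = 14 - 1.151195
pH = 12.848805, rounded to 4 dp:

12.8488


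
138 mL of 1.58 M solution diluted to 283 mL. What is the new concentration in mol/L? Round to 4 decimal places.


Dilution: M1*V1 = M2*V2, solve for M2.
M2 = M1*V1 / V2
M2 = 1.58 * 138 / 283
M2 = 218.04 / 283
M2 = 0.77045936 mol/L, rounded to 4 dp:

0.7705 mol/L


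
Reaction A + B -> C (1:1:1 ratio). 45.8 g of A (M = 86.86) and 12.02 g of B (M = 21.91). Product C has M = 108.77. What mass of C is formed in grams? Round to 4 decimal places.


Find moles of each reactant; the smaller value is the limiting reagent in a 1:1:1 reaction, so moles_C equals moles of the limiter.
n_A = mass_A / M_A = 45.8 / 86.86 = 0.527285 mol
n_B = mass_B / M_B = 12.02 / 21.91 = 0.548608 mol
Limiting reagent: A (smaller), n_limiting = 0.527285 mol
mass_C = n_limiting * M_C = 0.527285 * 108.77
mass_C = 57.35278945 g, rounded to 4 dp:

57.3528 g


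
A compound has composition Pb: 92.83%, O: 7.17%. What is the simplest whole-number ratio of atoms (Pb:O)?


Assume 100 g of compound, divide each mass% by atomic mass to get moles, then normalize by the smallest to get a raw atom ratio.
Moles per 100 g: Pb: 92.83/207.2 = 0.448, O: 7.17/15.999 = 0.4482
Raw ratio (divide by min = 0.448): Pb: 1.0, O: 1.0
Multiply by 1 to clear fractions: Pb: 1.0 ~= 1, O: 1.0 ~= 1
Reduce by GCD to get the simplest whole-number ratio:

1:1


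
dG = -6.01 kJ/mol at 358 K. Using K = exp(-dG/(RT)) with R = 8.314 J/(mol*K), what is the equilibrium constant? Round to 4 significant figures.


dG is in kJ/mol; multiply by 1000 to match R in J/(mol*K).
RT = 8.314 * 358 = 2976.412 J/mol
exponent = -dG*1000 / (RT) = -(-6.01*1000) / 2976.412 = 2.01920971
K = exp(2.01920971)
K = 7.5323698, rounded to 4 significant figures:

7.532


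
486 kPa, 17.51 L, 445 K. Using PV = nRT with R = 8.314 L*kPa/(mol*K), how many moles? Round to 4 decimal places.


PV = nRT, solve for n = PV / (RT).
PV = 486 * 17.51 = 8509.86
RT = 8.314 * 445 = 3699.73
n = 8509.86 / 3699.73
n = 2.30013001 mol, rounded to 4 dp:

2.3001 mol


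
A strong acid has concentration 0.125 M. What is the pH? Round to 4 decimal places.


A strong acid dissociates completely, so [H+] equals the given concentration.
pH = -log10([H+]) = -log10(0.125)
pH = 0.90308999, rounded to 4 dp:

0.9031


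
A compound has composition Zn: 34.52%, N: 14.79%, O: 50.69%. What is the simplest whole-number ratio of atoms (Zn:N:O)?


Assume 100 g of compound, divide each mass% by atomic mass to get moles, then normalize by the smallest to get a raw atom ratio.
Moles per 100 g: Zn: 34.52/65.38 = 0.528, N: 14.79/14.007 = 1.0559, O: 50.69/15.999 = 3.1683
Raw ratio (divide by min = 0.528): Zn: 1.0, N: 2.0, O: 6.001
Multiply by 1 to clear fractions: Zn: 1.0 ~= 1, N: 2.0 ~= 2, O: 6.001 ~= 6
Reduce by GCD to get the simplest whole-number ratio:

1:2:6


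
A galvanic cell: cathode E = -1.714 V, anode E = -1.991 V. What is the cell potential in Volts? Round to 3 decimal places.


Standard cell potential: E_cell = E_cathode - E_anode.
E_cell = -1.714 - (-1.991)
E_cell = 0.277 V, rounded to 3 dp:

0.277 V


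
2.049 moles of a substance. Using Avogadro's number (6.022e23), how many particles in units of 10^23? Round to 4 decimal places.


N = n * NA, then divide by 1e23 for the requested units.
N / 1e23 = n * 6.022
N / 1e23 = 2.049 * 6.022
N / 1e23 = 12.339078, rounded to 4 dp:

12.3391


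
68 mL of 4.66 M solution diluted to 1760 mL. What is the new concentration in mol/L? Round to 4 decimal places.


Dilution: M1*V1 = M2*V2, solve for M2.
M2 = M1*V1 / V2
M2 = 4.66 * 68 / 1760
M2 = 316.88 / 1760
M2 = 0.18004545 mol/L, rounded to 4 dp:

0.1800 mol/L


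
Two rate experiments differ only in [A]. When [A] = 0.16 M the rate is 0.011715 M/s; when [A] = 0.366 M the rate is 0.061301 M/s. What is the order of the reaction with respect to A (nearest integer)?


Rate is proportional to [A]^n, so rate2/rate1 = ([A]2/[A]1)^n. Take logs to solve for n.
rate2/rate1 = 0.061301 / 0.011715 = 5.2327
[A]2/[A]1 = 0.366 / 0.16 = 2.2875
n = ln(5.2327) / ln(2.2875) = 2.0
Nearest integer order:

2


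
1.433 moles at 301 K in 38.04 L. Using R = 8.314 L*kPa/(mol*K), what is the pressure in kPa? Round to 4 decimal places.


PV = nRT, solve for P = nRT / V.
nRT = 1.433 * 8.314 * 301 = 3586.1026
P = 3586.1026 / 38.04
P = 94.27188749 kPa, rounded to 4 dp:

94.2719 kPa


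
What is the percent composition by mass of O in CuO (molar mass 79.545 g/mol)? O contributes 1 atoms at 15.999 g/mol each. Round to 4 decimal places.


pct = 100 * (n_elem * M_elem) / M_total
mass_contribution = 1 * 15.999 = 15.999 g/mol
pct = 100 * 15.999 / 79.545
pct = 20.1131435 %, rounded to 4 dp:

20.1131 %


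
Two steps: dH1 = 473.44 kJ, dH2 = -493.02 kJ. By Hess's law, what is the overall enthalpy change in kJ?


Hess's law: enthalpy is a state function, so add the step enthalpies.
dH_total = dH1 + dH2 = 473.44 + (-493.02)
dH_total = -19.58 kJ:

-19.58 kJ


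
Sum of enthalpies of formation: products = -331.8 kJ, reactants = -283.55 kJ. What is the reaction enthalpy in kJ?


dH_rxn = sum(dH_f products) - sum(dH_f reactants)
dH_rxn = -331.8 - (-283.55)
dH_rxn = -48.25 kJ:

-48.25 kJ


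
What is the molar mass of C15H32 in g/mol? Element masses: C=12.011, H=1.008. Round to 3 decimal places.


M = sum(count * atomic_mass) over atoms.
M = 15*12.011 + 32*1.008
M = 180.165 + 32.256
M = 212.421 g/mol, rounded to 3 dp:

212.421 g/mol


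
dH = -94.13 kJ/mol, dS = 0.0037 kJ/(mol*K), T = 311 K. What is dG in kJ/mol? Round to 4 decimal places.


Gibbs: dG = dH - T*dS (consistent units, dS already in kJ/(mol*K)).
T*dS = 311 * 0.0037 = 1.1507
dG = -94.13 - (1.1507)
dG = -95.2807 kJ/mol, rounded to 4 dp:

-95.2807 kJ/mol


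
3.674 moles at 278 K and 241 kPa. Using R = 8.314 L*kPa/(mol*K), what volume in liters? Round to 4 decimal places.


PV = nRT, solve for V = nRT / P.
nRT = 3.674 * 8.314 * 278 = 8491.6868
V = 8491.6868 / 241
V = 35.23521494 L, rounded to 4 dp:

35.2352 L


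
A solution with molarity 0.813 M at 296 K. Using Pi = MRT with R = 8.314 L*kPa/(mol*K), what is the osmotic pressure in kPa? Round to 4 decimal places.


Osmotic pressure (van't Hoff): Pi = M*R*T.
RT = 8.314 * 296 = 2460.944
Pi = 0.813 * 2460.944
Pi = 2000.747472 kPa, rounded to 4 dp:

2000.7475 kPa


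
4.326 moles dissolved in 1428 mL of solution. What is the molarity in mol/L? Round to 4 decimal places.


Convert volume to liters: V_L = V_mL / 1000.
V_L = 1428 / 1000 = 1.428 L
M = n / V_L = 4.326 / 1.428
M = 3.02941176 mol/L, rounded to 4 dp:

3.0294 mol/L


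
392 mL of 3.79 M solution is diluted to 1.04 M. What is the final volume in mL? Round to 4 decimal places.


Dilution: M1*V1 = M2*V2, solve for V2.
V2 = M1*V1 / M2
V2 = 3.79 * 392 / 1.04
V2 = 1485.68 / 1.04
V2 = 1428.53846154 mL, rounded to 4 dp:

1428.5385 mL


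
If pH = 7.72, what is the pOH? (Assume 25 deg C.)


At 25 deg C, pH + pOH = 14.
pOH = 14 - pH = 14 - 7.72
pOH = 6.28:

6.28


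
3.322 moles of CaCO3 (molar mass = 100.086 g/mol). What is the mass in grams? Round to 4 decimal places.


mass = n * M
mass = 3.322 * 100.086
mass = 332.485692 g, rounded to 4 dp:

332.4857 g


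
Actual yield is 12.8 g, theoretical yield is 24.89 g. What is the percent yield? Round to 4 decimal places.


% yield = 100 * actual / theoretical
% yield = 100 * 12.8 / 24.89
% yield = 51.42627561 %, rounded to 4 dp:

51.4263 %


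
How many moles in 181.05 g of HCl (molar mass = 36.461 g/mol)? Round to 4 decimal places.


n = mass / M
n = 181.05 / 36.461
n = 4.96557966 mol, rounded to 4 dp:

4.9656 mol


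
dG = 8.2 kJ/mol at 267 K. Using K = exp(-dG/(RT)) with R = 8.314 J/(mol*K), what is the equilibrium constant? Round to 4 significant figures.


dG is in kJ/mol; multiply by 1000 to match R in J/(mol*K).
RT = 8.314 * 267 = 2219.838 J/mol
exponent = -dG*1000 / (RT) = -(8.2*1000) / 2219.838 = -3.69396325
K = exp(-3.69396325)
K = 0.024873228, rounded to 4 significant figures:

0.02487


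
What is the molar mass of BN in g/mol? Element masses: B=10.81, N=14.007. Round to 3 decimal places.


M = sum(count * atomic_mass) over atoms.
M = 1*10.81 + 1*14.007
M = 10.81 + 14.007
M = 24.817 g/mol, rounded to 3 dp:

24.817 g/mol


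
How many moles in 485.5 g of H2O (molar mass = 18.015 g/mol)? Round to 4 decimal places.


n = mass / M
n = 485.5 / 18.015
n = 26.94976409 mol, rounded to 4 dp:

26.9498 mol


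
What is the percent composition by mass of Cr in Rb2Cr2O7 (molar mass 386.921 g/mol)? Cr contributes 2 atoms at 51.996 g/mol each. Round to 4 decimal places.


pct = 100 * (n_elem * M_elem) / M_total
mass_contribution = 2 * 51.996 = 103.992 g/mol
pct = 100 * 103.992 / 386.921
pct = 26.87680431 %, rounded to 4 dp:

26.8768 %


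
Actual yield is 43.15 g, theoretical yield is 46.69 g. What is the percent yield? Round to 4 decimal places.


% yield = 100 * actual / theoretical
% yield = 100 * 43.15 / 46.69
% yield = 92.41807668 %, rounded to 4 dp:

92.4181 %


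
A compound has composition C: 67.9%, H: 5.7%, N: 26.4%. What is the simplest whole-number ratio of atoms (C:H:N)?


Assume 100 g of compound, divide each mass% by atomic mass to get moles, then normalize by the smallest to get a raw atom ratio.
Moles per 100 g: C: 67.9/12.011 = 5.6532, H: 5.7/1.008 = 5.6548, N: 26.4/14.007 = 1.8848
Raw ratio (divide by min = 1.8848): C: 2.999, H: 3.0, N: 1.0
Multiply by 1 to clear fractions: C: 2.999 ~= 3, H: 3.0 ~= 3, N: 1.0 ~= 1
Reduce by GCD to get the simplest whole-number ratio:

3:3:1


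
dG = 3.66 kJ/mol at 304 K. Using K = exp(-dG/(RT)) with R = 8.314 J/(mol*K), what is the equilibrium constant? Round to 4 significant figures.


dG is in kJ/mol; multiply by 1000 to match R in J/(mol*K).
RT = 8.314 * 304 = 2527.456 J/mol
exponent = -dG*1000 / (RT) = -(3.66*1000) / 2527.456 = -1.44809643
K = exp(-1.44809643)
K = 0.23501723, rounded to 4 significant figures:

0.2350


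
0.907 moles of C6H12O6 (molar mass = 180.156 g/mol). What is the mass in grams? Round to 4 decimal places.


mass = n * M
mass = 0.907 * 180.156
mass = 163.401492 g, rounded to 4 dp:

163.4015 g


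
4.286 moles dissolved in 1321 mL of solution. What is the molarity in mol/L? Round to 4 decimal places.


Convert volume to liters: V_L = V_mL / 1000.
V_L = 1321 / 1000 = 1.321 L
M = n / V_L = 4.286 / 1.321
M = 3.24451173 mol/L, rounded to 4 dp:

3.2445 mol/L


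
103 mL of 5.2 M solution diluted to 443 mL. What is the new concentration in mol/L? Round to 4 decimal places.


Dilution: M1*V1 = M2*V2, solve for M2.
M2 = M1*V1 / V2
M2 = 5.2 * 103 / 443
M2 = 535.6 / 443
M2 = 1.20902935 mol/L, rounded to 4 dp:

1.2090 mol/L


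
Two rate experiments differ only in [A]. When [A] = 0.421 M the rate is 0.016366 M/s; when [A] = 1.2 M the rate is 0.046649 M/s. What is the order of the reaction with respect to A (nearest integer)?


Rate is proportional to [A]^n, so rate2/rate1 = ([A]2/[A]1)^n. Take logs to solve for n.
rate2/rate1 = 0.046649 / 0.016366 = 2.8504
[A]2/[A]1 = 1.2 / 0.421 = 2.8504
n = ln(2.8504) / ln(2.8504) = 1.0
Nearest integer order:

1


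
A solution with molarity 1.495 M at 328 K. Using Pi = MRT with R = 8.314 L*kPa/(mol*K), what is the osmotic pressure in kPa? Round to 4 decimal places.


Osmotic pressure (van't Hoff): Pi = M*R*T.
RT = 8.314 * 328 = 2726.992
Pi = 1.495 * 2726.992
Pi = 4076.85304 kPa, rounded to 4 dp:

4076.8530 kPa


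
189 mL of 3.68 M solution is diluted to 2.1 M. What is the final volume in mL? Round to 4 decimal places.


Dilution: M1*V1 = M2*V2, solve for V2.
V2 = M1*V1 / M2
V2 = 3.68 * 189 / 2.1
V2 = 695.52 / 2.1
V2 = 331.2 mL, rounded to 4 dp:

331.2000 mL


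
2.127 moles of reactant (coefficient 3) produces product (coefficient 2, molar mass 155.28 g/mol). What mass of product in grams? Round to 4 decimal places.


Use the coefficient ratio to convert reactant moles to product moles, then multiply by the product's molar mass.
moles_P = moles_R * (coeff_P / coeff_R) = 2.127 * (2/3) = 1.418
mass_P = moles_P * M_P = 1.418 * 155.28
mass_P = 220.18704 g, rounded to 4 dp:

220.1870 g


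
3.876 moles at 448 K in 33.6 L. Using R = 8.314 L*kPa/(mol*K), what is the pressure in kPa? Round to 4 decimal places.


PV = nRT, solve for P = nRT / V.
nRT = 3.876 * 8.314 * 448 = 14436.8287
P = 14436.8287 / 33.6
P = 429.66752083 kPa, rounded to 4 dp:

429.6675 kPa


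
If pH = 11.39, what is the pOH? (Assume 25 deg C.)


At 25 deg C, pH + pOH = 14.
pOH = 14 - pH = 14 - 11.39
pOH = 2.61:

2.61


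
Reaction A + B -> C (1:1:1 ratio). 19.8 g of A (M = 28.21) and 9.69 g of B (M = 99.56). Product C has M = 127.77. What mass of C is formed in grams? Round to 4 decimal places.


Find moles of each reactant; the smaller value is the limiting reagent in a 1:1:1 reaction, so moles_C equals moles of the limiter.
n_A = mass_A / M_A = 19.8 / 28.21 = 0.701879 mol
n_B = mass_B / M_B = 9.69 / 99.56 = 0.097328 mol
Limiting reagent: B (smaller), n_limiting = 0.097328 mol
mass_C = n_limiting * M_C = 0.097328 * 127.77
mass_C = 12.43559856 g, rounded to 4 dp:

12.4356 g


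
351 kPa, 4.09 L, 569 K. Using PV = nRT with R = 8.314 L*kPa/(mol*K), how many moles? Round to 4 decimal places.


PV = nRT, solve for n = PV / (RT).
PV = 351 * 4.09 = 1435.59
RT = 8.314 * 569 = 4730.666
n = 1435.59 / 4730.666
n = 0.30346467 mol, rounded to 4 dp:

0.3035 mol


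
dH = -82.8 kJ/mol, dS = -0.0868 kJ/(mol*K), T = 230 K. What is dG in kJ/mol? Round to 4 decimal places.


Gibbs: dG = dH - T*dS (consistent units, dS already in kJ/(mol*K)).
T*dS = 230 * -0.0868 = -19.964
dG = -82.8 - (-19.964)
dG = -62.836 kJ/mol, rounded to 4 dp:

-62.8360 kJ/mol


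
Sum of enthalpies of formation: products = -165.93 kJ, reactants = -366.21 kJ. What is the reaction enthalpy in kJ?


dH_rxn = sum(dH_f products) - sum(dH_f reactants)
dH_rxn = -165.93 - (-366.21)
dH_rxn = 200.28 kJ:

200.28 kJ


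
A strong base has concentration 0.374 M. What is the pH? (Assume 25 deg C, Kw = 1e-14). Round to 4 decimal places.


A strong base dissociates completely, so [OH-] equals the given concentration.
pOH = -log10([OH-]) = -log10(0.374) = 0.427128
pH = 14 - pOH = 14 - 0.427128
pH = 13.572872, rounded to 4 dp:

13.5729


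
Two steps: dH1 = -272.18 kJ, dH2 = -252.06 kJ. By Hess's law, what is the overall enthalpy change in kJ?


Hess's law: enthalpy is a state function, so add the step enthalpies.
dH_total = dH1 + dH2 = -272.18 + (-252.06)
dH_total = -524.24 kJ:

-524.24 kJ


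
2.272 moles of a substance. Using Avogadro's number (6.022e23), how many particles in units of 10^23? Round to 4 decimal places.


N = n * NA, then divide by 1e23 for the requested units.
N / 1e23 = n * 6.022
N / 1e23 = 2.272 * 6.022
N / 1e23 = 13.681984, rounded to 4 dp:

13.6820


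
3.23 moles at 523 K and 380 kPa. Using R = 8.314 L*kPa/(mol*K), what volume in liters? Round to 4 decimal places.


PV = nRT, solve for V = nRT / P.
nRT = 3.23 * 8.314 * 523 = 14044.7571
V = 14044.7571 / 380
V = 36.95988711 L, rounded to 4 dp:

36.9599 L


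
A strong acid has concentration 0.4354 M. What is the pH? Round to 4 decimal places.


A strong acid dissociates completely, so [H+] equals the given concentration.
pH = -log10([H+]) = -log10(0.4354)
pH = 0.36111158, rounded to 4 dp:

0.3611


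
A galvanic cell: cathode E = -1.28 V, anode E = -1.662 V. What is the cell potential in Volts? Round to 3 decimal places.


Standard cell potential: E_cell = E_cathode - E_anode.
E_cell = -1.28 - (-1.662)
E_cell = 0.382 V, rounded to 3 dp:

0.382 V


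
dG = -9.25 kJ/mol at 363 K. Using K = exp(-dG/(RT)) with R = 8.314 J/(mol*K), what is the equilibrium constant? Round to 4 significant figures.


dG is in kJ/mol; multiply by 1000 to match R in J/(mol*K).
RT = 8.314 * 363 = 3017.982 J/mol
exponent = -dG*1000 / (RT) = -(-9.25*1000) / 3017.982 = 3.06496195
K = exp(3.06496195)
K = 21.433646, rounded to 4 significant figures:

21.43


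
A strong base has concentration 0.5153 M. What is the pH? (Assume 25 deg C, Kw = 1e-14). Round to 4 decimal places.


A strong base dissociates completely, so [OH-] equals the given concentration.
pOH = -log10([OH-]) = -log10(0.5153) = 0.28794
pH = 14 - pOH = 14 - 0.28794
pH = 13.71206, rounded to 4 dp:

13.7121


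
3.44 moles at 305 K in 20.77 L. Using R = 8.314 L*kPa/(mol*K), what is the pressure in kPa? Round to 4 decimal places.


PV = nRT, solve for P = nRT / V.
nRT = 3.44 * 8.314 * 305 = 8723.0488
P = 8723.0488 / 20.77
P = 419.983091 kPa, rounded to 4 dp:

419.9831 kPa


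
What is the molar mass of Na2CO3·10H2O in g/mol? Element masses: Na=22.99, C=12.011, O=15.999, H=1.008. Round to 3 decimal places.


M = sum(count * atomic_mass) over atoms.
M = 2*22.99 + 1*12.011 + 13*15.999 + 20*1.008
M = 45.98 + 12.011 + 207.987 + 20.16
M = 286.138 g/mol, rounded to 3 dp:

286.138 g/mol


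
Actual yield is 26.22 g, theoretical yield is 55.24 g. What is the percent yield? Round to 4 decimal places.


% yield = 100 * actual / theoretical
% yield = 100 * 26.22 / 55.24
% yield = 47.46560463 %, rounded to 4 dp:

47.4656 %


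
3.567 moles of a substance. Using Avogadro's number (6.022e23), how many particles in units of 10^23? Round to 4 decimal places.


N = n * NA, then divide by 1e23 for the requested units.
N / 1e23 = n * 6.022
N / 1e23 = 3.567 * 6.022
N / 1e23 = 21.480474, rounded to 4 dp:

21.4805


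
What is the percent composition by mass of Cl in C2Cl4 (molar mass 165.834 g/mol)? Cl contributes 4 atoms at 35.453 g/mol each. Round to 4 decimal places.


pct = 100 * (n_elem * M_elem) / M_total
mass_contribution = 4 * 35.453 = 141.812 g/mol
pct = 100 * 141.812 / 165.834
pct = 85.51443009 %, rounded to 4 dp:

85.5144 %


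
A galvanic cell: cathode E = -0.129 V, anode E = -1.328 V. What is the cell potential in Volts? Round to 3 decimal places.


Standard cell potential: E_cell = E_cathode - E_anode.
E_cell = -0.129 - (-1.328)
E_cell = 1.199 V, rounded to 3 dp:

1.199 V


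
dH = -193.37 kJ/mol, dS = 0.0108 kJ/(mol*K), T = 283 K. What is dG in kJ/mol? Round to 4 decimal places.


Gibbs: dG = dH - T*dS (consistent units, dS already in kJ/(mol*K)).
T*dS = 283 * 0.0108 = 3.0564
dG = -193.37 - (3.0564)
dG = -196.4264 kJ/mol, rounded to 4 dp:

-196.4264 kJ/mol


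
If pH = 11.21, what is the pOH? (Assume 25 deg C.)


At 25 deg C, pH + pOH = 14.
pOH = 14 - pH = 14 - 11.21
pOH = 2.79:

2.79


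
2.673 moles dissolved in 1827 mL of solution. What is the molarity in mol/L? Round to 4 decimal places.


Convert volume to liters: V_L = V_mL / 1000.
V_L = 1827 / 1000 = 1.827 L
M = n / V_L = 2.673 / 1.827
M = 1.46305419 mol/L, rounded to 4 dp:

1.4631 mol/L


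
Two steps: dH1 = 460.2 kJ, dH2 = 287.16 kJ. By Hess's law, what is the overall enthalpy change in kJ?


Hess's law: enthalpy is a state function, so add the step enthalpies.
dH_total = dH1 + dH2 = 460.2 + (287.16)
dH_total = 747.36 kJ:

747.36 kJ


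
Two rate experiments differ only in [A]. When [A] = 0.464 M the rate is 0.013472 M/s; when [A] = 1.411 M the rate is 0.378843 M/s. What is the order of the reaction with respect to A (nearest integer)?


Rate is proportional to [A]^n, so rate2/rate1 = ([A]2/[A]1)^n. Take logs to solve for n.
rate2/rate1 = 0.378843 / 0.013472 = 28.1208
[A]2/[A]1 = 1.411 / 0.464 = 3.0409
n = ln(28.1208) / ln(3.0409) = 3.0
Nearest integer order:

3


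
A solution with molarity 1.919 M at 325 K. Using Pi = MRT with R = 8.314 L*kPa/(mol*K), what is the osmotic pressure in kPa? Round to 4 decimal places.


Osmotic pressure (van't Hoff): Pi = M*R*T.
RT = 8.314 * 325 = 2702.05
Pi = 1.919 * 2702.05
Pi = 5185.23395 kPa, rounded to 4 dp:

5185.2340 kPa


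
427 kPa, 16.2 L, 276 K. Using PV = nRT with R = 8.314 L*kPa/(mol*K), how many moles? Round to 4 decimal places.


PV = nRT, solve for n = PV / (RT).
PV = 427 * 16.2 = 6917.4
RT = 8.314 * 276 = 2294.664
n = 6917.4 / 2294.664
n = 3.01455899 mol, rounded to 4 dp:

3.0146 mol


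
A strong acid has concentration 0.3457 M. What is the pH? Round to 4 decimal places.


A strong acid dissociates completely, so [H+] equals the given concentration.
pH = -log10([H+]) = -log10(0.3457)
pH = 0.46130062, rounded to 4 dp:

0.4613


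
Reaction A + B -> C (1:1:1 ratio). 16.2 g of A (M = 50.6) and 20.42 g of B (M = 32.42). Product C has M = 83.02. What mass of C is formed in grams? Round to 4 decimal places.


Find moles of each reactant; the smaller value is the limiting reagent in a 1:1:1 reaction, so moles_C equals moles of the limiter.
n_A = mass_A / M_A = 16.2 / 50.6 = 0.320158 mol
n_B = mass_B / M_B = 20.42 / 32.42 = 0.629858 mol
Limiting reagent: A (smaller), n_limiting = 0.320158 mol
mass_C = n_limiting * M_C = 0.320158 * 83.02
mass_C = 26.57951716 g, rounded to 4 dp:

26.5795 g


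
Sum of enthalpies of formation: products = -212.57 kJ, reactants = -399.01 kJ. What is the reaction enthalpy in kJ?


dH_rxn = sum(dH_f products) - sum(dH_f reactants)
dH_rxn = -212.57 - (-399.01)
dH_rxn = 186.44 kJ:

186.44 kJ


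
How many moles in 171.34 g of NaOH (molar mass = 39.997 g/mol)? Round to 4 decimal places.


n = mass / M
n = 171.34 / 39.997
n = 4.28382129 mol, rounded to 4 dp:

4.2838 mol


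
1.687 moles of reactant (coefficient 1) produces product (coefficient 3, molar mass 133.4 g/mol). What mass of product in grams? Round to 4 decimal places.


Use the coefficient ratio to convert reactant moles to product moles, then multiply by the product's molar mass.
moles_P = moles_R * (coeff_P / coeff_R) = 1.687 * (3/1) = 5.061
mass_P = moles_P * M_P = 5.061 * 133.4
mass_P = 675.1374 g, rounded to 4 dp:

675.1374 g


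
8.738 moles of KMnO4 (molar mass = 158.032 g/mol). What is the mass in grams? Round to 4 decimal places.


mass = n * M
mass = 8.738 * 158.032
mass = 1380.883616 g, rounded to 4 dp:

1380.8836 g


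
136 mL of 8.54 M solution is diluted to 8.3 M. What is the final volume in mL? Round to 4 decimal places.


Dilution: M1*V1 = M2*V2, solve for V2.
V2 = M1*V1 / M2
V2 = 8.54 * 136 / 8.3
V2 = 1161.44 / 8.3
V2 = 139.93253012 mL, rounded to 4 dp:

139.9325 mL


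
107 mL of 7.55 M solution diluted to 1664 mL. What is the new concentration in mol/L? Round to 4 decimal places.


Dilution: M1*V1 = M2*V2, solve for M2.
M2 = M1*V1 / V2
M2 = 7.55 * 107 / 1664
M2 = 807.85 / 1664
M2 = 0.48548678 mol/L, rounded to 4 dp:

0.4855 mol/L


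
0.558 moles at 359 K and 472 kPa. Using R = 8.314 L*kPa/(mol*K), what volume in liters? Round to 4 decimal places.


PV = nRT, solve for V = nRT / P.
nRT = 0.558 * 8.314 * 359 = 1665.4771
V = 1665.4771 / 472
V = 3.52855318 L, rounded to 4 dp:

3.5286 L


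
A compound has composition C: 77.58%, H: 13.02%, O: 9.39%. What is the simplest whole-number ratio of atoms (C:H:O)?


Assume 100 g of compound, divide each mass% by atomic mass to get moles, then normalize by the smallest to get a raw atom ratio.
Moles per 100 g: C: 77.58/12.011 = 6.4591, H: 13.02/1.008 = 12.9167, O: 9.39/15.999 = 0.5869
Raw ratio (divide by min = 0.5869): C: 11.005, H: 22.008, O: 1.0
Multiply by 1 to clear fractions: C: 11.005 ~= 11, H: 22.008 ~= 22, O: 1.0 ~= 1
Reduce by GCD to get the simplest whole-number ratio:

11:22:1


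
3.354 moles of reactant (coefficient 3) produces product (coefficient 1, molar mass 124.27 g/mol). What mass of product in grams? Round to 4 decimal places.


Use the coefficient ratio to convert reactant moles to product moles, then multiply by the product's molar mass.
moles_P = moles_R * (coeff_P / coeff_R) = 3.354 * (1/3) = 1.118
mass_P = moles_P * M_P = 1.118 * 124.27
mass_P = 138.93386 g, rounded to 4 dp:

138.9339 g


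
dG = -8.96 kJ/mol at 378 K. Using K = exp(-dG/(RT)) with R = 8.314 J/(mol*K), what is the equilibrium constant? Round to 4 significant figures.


dG is in kJ/mol; multiply by 1000 to match R in J/(mol*K).
RT = 8.314 * 378 = 3142.692 J/mol
exponent = -dG*1000 / (RT) = -(-8.96*1000) / 3142.692 = 2.8510589
K = exp(2.8510589)
K = 17.306098, rounded to 4 significant figures:

17.31


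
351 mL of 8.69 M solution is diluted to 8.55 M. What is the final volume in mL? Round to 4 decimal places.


Dilution: M1*V1 = M2*V2, solve for V2.
V2 = M1*V1 / M2
V2 = 8.69 * 351 / 8.55
V2 = 3050.19 / 8.55
V2 = 356.74736842 mL, rounded to 4 dp:

356.7474 mL


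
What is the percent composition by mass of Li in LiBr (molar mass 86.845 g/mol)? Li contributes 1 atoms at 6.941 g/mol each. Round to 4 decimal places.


pct = 100 * (n_elem * M_elem) / M_total
mass_contribution = 1 * 6.941 = 6.941 g/mol
pct = 100 * 6.941 / 86.845
pct = 7.99240025 %, rounded to 4 dp:

7.9924 %


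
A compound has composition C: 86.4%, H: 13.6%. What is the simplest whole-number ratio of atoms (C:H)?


Assume 100 g of compound, divide each mass% by atomic mass to get moles, then normalize by the smallest to get a raw atom ratio.
Moles per 100 g: C: 86.4/12.011 = 7.1934, H: 13.6/1.008 = 13.4921
Raw ratio (divide by min = 7.1934): C: 1.0, H: 1.876
Multiply by 8 to clear fractions: C: 8.0 ~= 8, H: 15.005 ~= 15
Reduce by GCD to get the simplest whole-number ratio:

8:15


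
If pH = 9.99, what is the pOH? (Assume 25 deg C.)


At 25 deg C, pH + pOH = 14.
pOH = 14 - pH = 14 - 9.99
pOH = 4.01:

4.01


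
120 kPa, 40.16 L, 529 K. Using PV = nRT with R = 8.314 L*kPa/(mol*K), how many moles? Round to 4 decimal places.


PV = nRT, solve for n = PV / (RT).
PV = 120 * 40.16 = 4819.2
RT = 8.314 * 529 = 4398.106
n = 4819.2 / 4398.106
n = 1.0957444 mol, rounded to 4 dp:

1.0957 mol


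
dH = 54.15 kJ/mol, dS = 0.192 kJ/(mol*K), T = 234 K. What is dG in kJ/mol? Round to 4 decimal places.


Gibbs: dG = dH - T*dS (consistent units, dS already in kJ/(mol*K)).
T*dS = 234 * 0.192 = 44.928
dG = 54.15 - (44.928)
dG = 9.222 kJ/mol, rounded to 4 dp:

9.2220 kJ/mol


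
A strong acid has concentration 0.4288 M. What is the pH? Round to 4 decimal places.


A strong acid dissociates completely, so [H+] equals the given concentration.
pH = -log10([H+]) = -log10(0.4288)
pH = 0.36774522, rounded to 4 dp:

0.3677


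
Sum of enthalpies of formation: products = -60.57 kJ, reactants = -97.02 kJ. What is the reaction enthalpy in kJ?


dH_rxn = sum(dH_f products) - sum(dH_f reactants)
dH_rxn = -60.57 - (-97.02)
dH_rxn = 36.45 kJ:

36.45 kJ


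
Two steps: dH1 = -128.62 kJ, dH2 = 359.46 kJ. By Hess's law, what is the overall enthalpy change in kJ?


Hess's law: enthalpy is a state function, so add the step enthalpies.
dH_total = dH1 + dH2 = -128.62 + (359.46)
dH_total = 230.84 kJ:

230.84 kJ


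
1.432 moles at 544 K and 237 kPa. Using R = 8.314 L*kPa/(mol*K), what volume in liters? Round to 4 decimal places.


PV = nRT, solve for V = nRT / P.
nRT = 1.432 * 8.314 * 544 = 6476.6725
V = 6476.6725 / 237
V = 27.32773207 L, rounded to 4 dp:

27.3277 L


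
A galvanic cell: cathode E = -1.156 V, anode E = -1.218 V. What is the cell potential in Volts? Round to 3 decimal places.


Standard cell potential: E_cell = E_cathode - E_anode.
E_cell = -1.156 - (-1.218)
E_cell = 0.062 V, rounded to 3 dp:

0.062 V


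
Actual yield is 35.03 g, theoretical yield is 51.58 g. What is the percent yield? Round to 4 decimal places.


% yield = 100 * actual / theoretical
% yield = 100 * 35.03 / 51.58
% yield = 67.91392012 %, rounded to 4 dp:

67.9139 %


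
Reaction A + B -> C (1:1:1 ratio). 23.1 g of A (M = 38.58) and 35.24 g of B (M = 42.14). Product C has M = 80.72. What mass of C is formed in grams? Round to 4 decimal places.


Find moles of each reactant; the smaller value is the limiting reagent in a 1:1:1 reaction, so moles_C equals moles of the limiter.
n_A = mass_A / M_A = 23.1 / 38.58 = 0.598756 mol
n_B = mass_B / M_B = 35.24 / 42.14 = 0.83626 mol
Limiting reagent: A (smaller), n_limiting = 0.598756 mol
mass_C = n_limiting * M_C = 0.598756 * 80.72
mass_C = 48.33158432 g, rounded to 4 dp:

48.3316 g


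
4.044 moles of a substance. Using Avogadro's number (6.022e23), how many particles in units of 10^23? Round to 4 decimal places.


N = n * NA, then divide by 1e23 for the requested units.
N / 1e23 = n * 6.022
N / 1e23 = 4.044 * 6.022
N / 1e23 = 24.352968, rounded to 4 dp:

24.3530


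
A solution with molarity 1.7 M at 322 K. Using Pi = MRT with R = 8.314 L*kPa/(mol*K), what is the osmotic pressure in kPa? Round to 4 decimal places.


Osmotic pressure (van't Hoff): Pi = M*R*T.
RT = 8.314 * 322 = 2677.108
Pi = 1.7 * 2677.108
Pi = 4551.0836 kPa, rounded to 4 dp:

4551.0836 kPa


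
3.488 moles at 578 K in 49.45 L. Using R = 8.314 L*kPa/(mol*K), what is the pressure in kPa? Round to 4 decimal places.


PV = nRT, solve for P = nRT / V.
nRT = 3.488 * 8.314 * 578 = 16761.5561
P = 16761.5561 / 49.45
P = 338.95967846 kPa, rounded to 4 dp:

338.9597 kPa


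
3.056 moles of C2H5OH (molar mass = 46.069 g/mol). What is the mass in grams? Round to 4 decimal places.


mass = n * M
mass = 3.056 * 46.069
mass = 140.786864 g, rounded to 4 dp:

140.7869 g


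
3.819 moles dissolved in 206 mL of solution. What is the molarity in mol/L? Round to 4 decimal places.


Convert volume to liters: V_L = V_mL / 1000.
V_L = 206 / 1000 = 0.206 L
M = n / V_L = 3.819 / 0.206
M = 18.53883495 mol/L, rounded to 4 dp:

18.5388 mol/L


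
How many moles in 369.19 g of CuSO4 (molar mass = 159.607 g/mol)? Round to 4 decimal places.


n = mass / M
n = 369.19 / 159.607
n = 2.3131191 mol, rounded to 4 dp:

2.3131 mol


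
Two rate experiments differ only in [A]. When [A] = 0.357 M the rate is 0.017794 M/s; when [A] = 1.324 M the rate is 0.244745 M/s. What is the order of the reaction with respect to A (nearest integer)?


Rate is proportional to [A]^n, so rate2/rate1 = ([A]2/[A]1)^n. Take logs to solve for n.
rate2/rate1 = 0.244745 / 0.017794 = 13.7544
[A]2/[A]1 = 1.324 / 0.357 = 3.7087
n = ln(13.7544) / ln(3.7087) = 2.0
Nearest integer order:

2


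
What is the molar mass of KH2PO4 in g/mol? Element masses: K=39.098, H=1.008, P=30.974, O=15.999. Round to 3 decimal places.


M = sum(count * atomic_mass) over atoms.
M = 1*39.098 + 2*1.008 + 1*30.974 + 4*15.999
M = 39.098 + 2.016 + 30.974 + 63.996
M = 136.084 g/mol, rounded to 3 dp:

136.084 g/mol


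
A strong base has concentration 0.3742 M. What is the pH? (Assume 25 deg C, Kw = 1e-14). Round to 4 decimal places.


A strong base dissociates completely, so [OH-] equals the given concentration.
pOH = -log10([OH-]) = -log10(0.3742) = 0.426896
pH = 14 - pOH = 14 - 0.426896
pH = 13.573104, rounded to 4 dp:

13.5731


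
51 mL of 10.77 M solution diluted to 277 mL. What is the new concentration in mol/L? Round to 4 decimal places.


Dilution: M1*V1 = M2*V2, solve for M2.
M2 = M1*V1 / V2
M2 = 10.77 * 51 / 277
M2 = 549.27 / 277
M2 = 1.98292419 mol/L, rounded to 4 dp:

1.9829 mol/L
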